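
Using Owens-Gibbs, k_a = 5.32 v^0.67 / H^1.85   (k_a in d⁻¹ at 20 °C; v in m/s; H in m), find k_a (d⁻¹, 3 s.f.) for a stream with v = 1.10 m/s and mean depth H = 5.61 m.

k_a ≈ 0.233 d⁻¹

k_a = 5.32 × 1.10^0.67 / 5.61^1.85 = 5.32 × 1.066 / 24.30 = 0.2334 d⁻¹.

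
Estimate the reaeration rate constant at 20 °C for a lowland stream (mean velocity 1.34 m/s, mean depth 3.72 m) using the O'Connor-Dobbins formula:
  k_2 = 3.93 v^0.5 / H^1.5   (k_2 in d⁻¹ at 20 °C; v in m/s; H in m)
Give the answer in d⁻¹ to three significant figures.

k_2 = 3.93 × 1.34^0.5 / 3.72^1.5 = 3.93 × 1.158 / 7.175 = 0.6341 d⁻¹.

k_2 ≈ 0.634 d⁻¹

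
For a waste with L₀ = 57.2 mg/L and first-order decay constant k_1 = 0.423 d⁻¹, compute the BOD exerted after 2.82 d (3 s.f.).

y_t = L₀(1 − e^(−k_1 t)) = 57.2 × (1 − e^(−0.423×2.82))
= 57.2 × (1 − 0.3034) = 57.2 × 0.6966 = 39.85 mg/L.

y ≈ 39.8 mg/L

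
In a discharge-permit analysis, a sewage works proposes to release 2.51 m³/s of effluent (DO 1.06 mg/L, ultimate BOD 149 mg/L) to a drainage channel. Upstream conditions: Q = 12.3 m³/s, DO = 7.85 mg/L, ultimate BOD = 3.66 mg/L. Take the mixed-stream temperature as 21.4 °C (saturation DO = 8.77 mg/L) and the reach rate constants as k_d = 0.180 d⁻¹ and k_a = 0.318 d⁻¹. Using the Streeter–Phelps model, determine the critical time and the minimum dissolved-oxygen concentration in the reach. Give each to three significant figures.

Mixed DO = (12.3×7.85 + 2.51×1.06)/(12.3+2.51) = 99.22/14.81 = 6.699 mg/L.
Mixed L₀ = (12.3×3.66 + 2.51×149)/(14.81) = 419.0/14.81 = 28.29 mg/L.
Initial deficit D₀ = C_s − DO₀ = 8.77 − 6.699 = 2.071 mg/L.
t_c = (1/0.1380) ln[(0.318/0.180)(1 − 2.071×0.1380/(0.180×28.29))] = 7.246 × ln(1.668) = 3.705 d.
D_c = (0.180/0.318) × 28.29 × e^(−0.180×3.705) = 0.5660 × 28.29 × 0.5133 = 8.220 mg/L.
Minimum DO = 8.77 − 8.220 = 0.5504 mg/L.

t_c ≈ 3.71 d; minimum DO ≈ 0.550 mg/L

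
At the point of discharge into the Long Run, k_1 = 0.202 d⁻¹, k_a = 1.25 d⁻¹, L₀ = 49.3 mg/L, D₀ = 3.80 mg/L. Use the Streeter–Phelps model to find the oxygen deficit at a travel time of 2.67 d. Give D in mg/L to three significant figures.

D ≈ 5.34 mg/L

k_1 L₀/(k_a−k_1) = 0.202×49.3/(1.25−0.202) = 9.959/1.048 = 9.502 mg/L.
e^(−k_1 t) = e^(−0.202×2.670) = 0.5831; e^(−k_a t) = e^(−1.25×2.670) = 0.03553.
D = 9.502 × (0.5831 − 0.03553) + 3.80 × 0.03553 = 5.204 + 0.1350 = 5.339 mg/L.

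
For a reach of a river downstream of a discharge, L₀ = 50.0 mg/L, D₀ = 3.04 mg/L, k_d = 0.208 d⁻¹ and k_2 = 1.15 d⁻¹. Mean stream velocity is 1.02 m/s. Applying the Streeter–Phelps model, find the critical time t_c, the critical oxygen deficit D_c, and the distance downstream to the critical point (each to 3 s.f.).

t_c ≈ 1.47 d; D_c ≈ 6.66 mg/L; x_c ≈ 130 km

At the critical point dD/dt = 0, so k_d L₀ e^(−k_d t) = k_2 D. Substituting D(t) from the Streeter–Phelps equation and solving for t gives
t_c = ln[(k_2/k_d)(1 − D₀(k_2−k_d)/(k_d L₀))] / (k_2−k_d).
Here k_2−k_d = 0.9420 d⁻¹ and 1 − D₀(k_2−k_d)/(k_d L₀) = 1 − 3.04×0.9420/(0.208×50.0) = 0.7246, so
t_c = ln(5.529 × 0.7246) / 0.9420 = 1.388 / 0.9420 = 1.473 d.
L(t_c) = L₀ e^(−k_d t_c) = 50.0 × 0.7360 = 36.80 mg/L, and at the critical point k_2 D_c = k_d L, so D_c = (0.208/1.15) × 36.80 = 6.656 mg/L.
x_c = v t_c = 1.02 m/s × 1.473 d × 86400 s/d = 129800 m ≈ 130 km.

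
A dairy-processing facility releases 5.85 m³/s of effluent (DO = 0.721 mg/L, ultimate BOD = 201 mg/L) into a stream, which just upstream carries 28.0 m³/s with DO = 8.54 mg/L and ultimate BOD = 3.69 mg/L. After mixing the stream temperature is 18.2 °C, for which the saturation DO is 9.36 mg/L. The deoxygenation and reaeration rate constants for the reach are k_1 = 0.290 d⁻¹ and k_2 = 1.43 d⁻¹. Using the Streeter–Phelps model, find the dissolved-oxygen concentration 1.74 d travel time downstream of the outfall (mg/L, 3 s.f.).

Mixed DO = (28.0×8.54 + 5.85×0.721)/(28.0+5.85) = 243.3/33.85 = 7.189 mg/L.
Mixed L₀ = (28.0×3.69 + 5.85×201)/(33.85) = 1279/33.85 = 37.79 mg/L.
Initial deficit D₀ = C_s − DO₀ = 9.36 − 7.189 = 2.171 mg/L.
D(1.74) = [0.290×37.79/(1.43−0.290)](e^(−0.290×1.74) − e^(−1.43×1.74)) + 2.171 e^(−1.43×1.74)
= 9.613 × (0.6037 − 0.08306) + 2.171 × 0.08306 = 5.186 mg/L.
DO = 9.36 − 5.186 = 4.174 mg/L.

DO ≈ 4.17 mg/L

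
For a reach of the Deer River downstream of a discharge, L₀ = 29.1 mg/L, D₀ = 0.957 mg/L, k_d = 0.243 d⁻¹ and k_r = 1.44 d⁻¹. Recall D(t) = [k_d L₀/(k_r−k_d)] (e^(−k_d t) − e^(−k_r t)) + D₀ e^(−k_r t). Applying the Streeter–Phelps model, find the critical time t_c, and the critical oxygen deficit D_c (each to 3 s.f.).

t_c ≈ 1.34 d; D_c ≈ 3.55 mg/L

With k_r/k_d = 5.926 and 1 − D₀(k_r−k_d)/(k_d L₀) = 0.8380,
t_c = ln(5.926 × 0.8380) / (1.44 − 0.243) = ln(4.966) / 1.197 = 1.603/1.197 = 1.339 d.
L(t_c) = L₀ e^(−k_d t_c) = 29.1 × 0.7223 = 21.02 mg/L, and at the critical point k_r D_c = k_d L, so D_c = (0.243/1.44) × 21.02 = 3.547 mg/L.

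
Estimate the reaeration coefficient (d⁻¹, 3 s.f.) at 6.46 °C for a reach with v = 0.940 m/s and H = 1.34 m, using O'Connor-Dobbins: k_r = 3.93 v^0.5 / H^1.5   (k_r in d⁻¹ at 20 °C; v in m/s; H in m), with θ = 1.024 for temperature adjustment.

k_r ≈ 1.78 d⁻¹

k_r(20) = 3.93 × 0.940^0.5 / 1.34^1.5 = 3.93 × 0.9695 / 1.551 = 2.456 d⁻¹.
k_r(6.46) = 2.456 × 1.024^(6.46−20) = 2.456 × 0.7253 = 1.782 d⁻¹.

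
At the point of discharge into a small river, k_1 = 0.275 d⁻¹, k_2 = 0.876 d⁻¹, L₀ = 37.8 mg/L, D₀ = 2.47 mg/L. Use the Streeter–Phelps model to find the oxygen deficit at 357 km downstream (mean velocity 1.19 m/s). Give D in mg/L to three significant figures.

Travel time t = x/v = 357 km / (1.19 m/s) = 357000 m / 1.19 m/s = 300000 s = 3.472 d.
k_1 L₀/(k_2−k_1) = 0.275×37.8/(0.876−0.275) = 10.39/0.6010 = 17.30 mg/L.
e^(−k_1 t) = e^(−0.275×3.472) = 0.3849; e^(−k_2 t) = e^(−0.876×3.472) = 0.04776.
D = 17.30 × (0.3849 − 0.04776) + 2.47 × 0.04776 = 5.831 + 0.1180 = 5.949 mg/L.

D ≈ 5.95 mg/L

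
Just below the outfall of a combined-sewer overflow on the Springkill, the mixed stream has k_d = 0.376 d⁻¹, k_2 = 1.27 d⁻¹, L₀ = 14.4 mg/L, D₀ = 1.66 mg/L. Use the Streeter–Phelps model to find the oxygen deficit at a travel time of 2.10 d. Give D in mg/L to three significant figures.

k_d L₀/(k_2−k_d) = 0.376×14.4/(1.27−0.376) = 5.414/0.8940 = 6.056 mg/L.
e^(−k_d t) = e^(−0.376×2.100) = 0.4540; e^(−k_2 t) = e^(−1.27×2.100) = 0.06946.
D = 6.056 × (0.4540 − 0.06946) + 1.66 × 0.06946 = 2.329 + 0.1153 = 2.444 mg/L.

D ≈ 2.44 mg/L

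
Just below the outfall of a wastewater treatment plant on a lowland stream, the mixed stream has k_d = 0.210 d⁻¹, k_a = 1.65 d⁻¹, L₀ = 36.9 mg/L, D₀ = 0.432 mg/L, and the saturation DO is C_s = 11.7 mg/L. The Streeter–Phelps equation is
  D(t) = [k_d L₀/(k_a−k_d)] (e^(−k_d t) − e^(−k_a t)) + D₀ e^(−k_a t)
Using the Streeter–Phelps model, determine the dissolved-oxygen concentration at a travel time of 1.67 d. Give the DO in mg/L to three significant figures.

DO ≈ 8.23 mg/L

k_d L₀/(k_a−k_d) = 0.210×36.9/(1.65−0.210) = 7.749/1.440 = 5.381 mg/L.
e^(−k_d t) = e^(−0.210×1.670) = 0.7042; e^(−k_a t) = e^(−1.65×1.670) = 0.06358.
D = 5.381 × (0.7042 − 0.06358) + 0.432 × 0.06358 = 3.447 + 0.02747 = 3.475 mg/L.
DO = C_s − D = 11.7 − 3.475 = 8.225 mg/L.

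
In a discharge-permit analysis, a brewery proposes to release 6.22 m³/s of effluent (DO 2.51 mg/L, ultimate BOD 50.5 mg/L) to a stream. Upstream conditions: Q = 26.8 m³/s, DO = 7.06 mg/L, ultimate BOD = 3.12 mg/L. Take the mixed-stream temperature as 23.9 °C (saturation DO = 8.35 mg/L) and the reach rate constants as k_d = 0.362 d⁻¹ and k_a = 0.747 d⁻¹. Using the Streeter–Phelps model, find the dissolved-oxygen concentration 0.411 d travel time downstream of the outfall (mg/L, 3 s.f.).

Mixed DO = (26.8×7.06 + 6.22×2.51)/(26.8+6.22) = 204.8/33.02 = 6.203 mg/L.
Mixed L₀ = (26.8×3.12 + 6.22×50.5)/(33.02) = 397.7/33.02 = 12.05 mg/L.
Initial deficit D₀ = C_s − DO₀ = 8.35 − 6.203 = 2.147 mg/L.
D(0.411) = [0.362×12.05/(0.747−0.362)](e^(−0.362×0.411) − e^(−0.747×0.411)) + 2.147 e^(−0.747×0.411)
= 11.33 × (0.8618 − 0.7356) + 2.147 × 0.7356 = 3.008 mg/L.
DO = 8.35 − 3.008 = 5.342 mg/L.

DO ≈ 5.34 mg/L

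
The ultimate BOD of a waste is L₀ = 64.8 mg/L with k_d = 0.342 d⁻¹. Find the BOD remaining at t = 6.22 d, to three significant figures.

L ≈ 7.72 mg/L

L_t = L₀ e^(−k_d t) = 64.8 × e^(−0.342×6.22) = 64.8 × 0.1192 = 7.722 mg/L.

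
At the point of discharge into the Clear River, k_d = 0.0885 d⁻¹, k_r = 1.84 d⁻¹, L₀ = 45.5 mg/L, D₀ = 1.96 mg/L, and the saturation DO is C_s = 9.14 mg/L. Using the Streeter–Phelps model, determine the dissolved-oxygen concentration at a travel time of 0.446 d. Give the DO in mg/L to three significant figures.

k_d L₀/(k_r−k_d) = 0.0885×45.5/(1.84−0.0885) = 4.027/1.752 = 2.299 mg/L.
e^(−k_d t) = e^(−0.0885×0.4460) = 0.9613; e^(−k_r t) = e^(−1.84×0.4460) = 0.4401.
D = 2.299 × (0.9613 − 0.4401) + 1.96 × 0.4401 = 1.198 + 0.8627 = 2.061 mg/L.
DO = C_s − D = 9.14 − 2.061 = 7.079 mg/L.

DO ≈ 7.08 mg/L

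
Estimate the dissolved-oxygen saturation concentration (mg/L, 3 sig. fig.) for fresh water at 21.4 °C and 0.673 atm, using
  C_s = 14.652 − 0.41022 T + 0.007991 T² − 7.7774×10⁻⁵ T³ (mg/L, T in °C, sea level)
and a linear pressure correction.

At sea level: C_s = 14.652 − 0.41022×21.4 + 0.007991×21.4² − 7.7774×10⁻⁵×21.4³ = 8.771 mg/L.
Pressure correction: C_s' = 8.771 × 0.673 = 5.903 mg/L.

C_s ≈ 5.90 mg/L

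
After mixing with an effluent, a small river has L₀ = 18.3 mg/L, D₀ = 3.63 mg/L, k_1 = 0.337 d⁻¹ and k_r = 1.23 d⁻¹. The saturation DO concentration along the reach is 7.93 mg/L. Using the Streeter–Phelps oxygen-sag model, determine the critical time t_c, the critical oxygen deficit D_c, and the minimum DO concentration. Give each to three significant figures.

With k_r/k_1 = 3.650 and 1 − D₀(k_r−k_1)/(k_1 L₀) = 0.4744,
t_c = ln(3.650 × 0.4744) / (1.23 − 0.337) = ln(1.731) / 0.8930 = 0.5489/0.8930 = 0.6147 d.
D_c = (k_1/k_r) L₀ e^(−k_1 t_c) = (0.337/1.23) × 18.3 × e^(−0.337×0.6147) = 0.2740 × 18.3 × 0.8129 = 4.076 mg/L.
Minimum DO = C_s − D_c = 7.93 − 4.076 = 3.854 mg/L.

t_c ≈ 0.615 d; D_c ≈ 4.08 mg/L; min DO ≈ 3.85 mg/L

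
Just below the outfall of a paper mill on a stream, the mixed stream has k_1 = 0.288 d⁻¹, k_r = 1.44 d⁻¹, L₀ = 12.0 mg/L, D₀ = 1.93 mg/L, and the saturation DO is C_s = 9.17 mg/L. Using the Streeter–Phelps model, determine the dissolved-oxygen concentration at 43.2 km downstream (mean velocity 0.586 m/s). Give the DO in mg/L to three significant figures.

DO ≈ 7.14 mg/L

Travel time t = x/v = 43.2 km / (0.586 m/s) = 43200 m / 0.586 m/s = 73720 s = 0.8532 d.
k_1 L₀/(k_r−k_1) = 0.288×12.0/(1.44−0.288) = 3.456/1.152 = 3.000 mg/L.
e^(−k_1 t) = e^(−0.288×0.8532) = 0.7821; e^(−k_r t) = e^(−1.44×0.8532) = 0.2927.
D = 3.000 × (0.7821 − 0.2927) + 1.93 × 0.2927 = 1.468 + 0.5649 = 2.033 mg/L.
DO = C_s − D = 9.17 − 2.033 = 7.137 mg/L.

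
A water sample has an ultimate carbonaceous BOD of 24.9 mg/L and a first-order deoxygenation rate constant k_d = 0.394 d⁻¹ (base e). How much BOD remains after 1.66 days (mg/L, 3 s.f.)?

L_t = L₀ e^(−k_d t) = 24.9 × e^(−0.394×1.66) = 24.9 × 0.5199 = 12.95 mg/L.

L ≈ 12.9 mg/L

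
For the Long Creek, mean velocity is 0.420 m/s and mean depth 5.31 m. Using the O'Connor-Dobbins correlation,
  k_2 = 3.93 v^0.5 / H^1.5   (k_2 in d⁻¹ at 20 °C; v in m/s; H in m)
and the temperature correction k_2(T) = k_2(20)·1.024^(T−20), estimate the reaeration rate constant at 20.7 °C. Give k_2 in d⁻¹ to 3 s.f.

k_2 ≈ 0.212 d⁻¹

k_2(20) = 3.93 × 0.420^0.5 / 5.31^1.5 = 3.93 × 0.6481 / 12.24 = 0.2081 d⁻¹.
k_2(20.7) = 0.2081 × 1.024^(20.7−20) = 0.2081 × 1.017 = 0.2116 d⁻¹.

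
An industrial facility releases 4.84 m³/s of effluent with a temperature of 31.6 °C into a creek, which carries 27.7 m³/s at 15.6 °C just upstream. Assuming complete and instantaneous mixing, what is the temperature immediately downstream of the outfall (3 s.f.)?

Flow-weighted mixing: C = (Q_r C_r + Q_w C_w)/(Q_r + Q_w)
= (27.7×15.6 + 4.84×31.6)/(27.7 + 4.84) = 585.1/32.54 = 17.98 °C.

18.0 °C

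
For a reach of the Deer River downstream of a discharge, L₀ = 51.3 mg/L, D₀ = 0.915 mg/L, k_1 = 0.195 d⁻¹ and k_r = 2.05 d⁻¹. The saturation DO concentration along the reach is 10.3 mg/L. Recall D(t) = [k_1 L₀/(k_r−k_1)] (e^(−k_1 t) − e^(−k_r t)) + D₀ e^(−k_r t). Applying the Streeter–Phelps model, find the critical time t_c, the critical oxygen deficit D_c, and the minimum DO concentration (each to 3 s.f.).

With k_r/k_1 = 10.51 and 1 − D₀(k_r−k_1)/(k_1 L₀) = 0.8303,
t_c = ln(10.51 × 0.8303) / (2.05 − 0.195) = ln(8.729) / 1.855 = 2.167/1.855 = 1.168 d.
L(t_c) = L₀ e^(−k_1 t_c) = 51.3 × 0.7963 = 40.85 mg/L, and at the critical point k_r D_c = k_1 L, so D_c = (0.195/2.05) × 40.85 = 3.886 mg/L.
Minimum DO = C_s − D_c = 10.3 − 3.886 = 6.414 mg/L.

t_c ≈ 1.17 d; D_c ≈ 3.89 mg/L; min DO ≈ 6.41 mg/L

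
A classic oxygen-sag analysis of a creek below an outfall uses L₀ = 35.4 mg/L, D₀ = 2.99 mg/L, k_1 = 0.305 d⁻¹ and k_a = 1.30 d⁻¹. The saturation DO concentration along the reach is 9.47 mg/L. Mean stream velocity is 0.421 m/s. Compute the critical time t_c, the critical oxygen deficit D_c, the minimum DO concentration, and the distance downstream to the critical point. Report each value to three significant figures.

t_c ≈ 1.13 d; D_c ≈ 5.88 mg/L; min DO ≈ 3.59 mg/L; x_c ≈ 41.2 km

t_c = [1/(k_a−k_1)] ln[(k_a/k_1)(1 − D₀(k_a−k_1)/(k_1 L₀))]
= [1/(1.30−0.305)] ln[(1.30/0.305)(1 − 2.99×0.9950/(0.305×35.4))]
= (1/0.9950) ln[4.262 × 0.7245] = 1.005 × ln(3.088) = 1.005 × 1.127 = 1.133 d.
D_c = (k_1/k_a) L₀ e^(−k_1 t_c) = (0.305/1.30) × 35.4 × e^(−0.305×1.133) = 0.2346 × 35.4 × 0.7078 = 5.878 mg/L.
Minimum DO = C_s − D_c = 9.47 − 5.878 = 3.592 mg/L.
x_c = v t_c = 0.421 m/s × 1.133 d × 86400 s/d = 41220 m ≈ 41.2 km.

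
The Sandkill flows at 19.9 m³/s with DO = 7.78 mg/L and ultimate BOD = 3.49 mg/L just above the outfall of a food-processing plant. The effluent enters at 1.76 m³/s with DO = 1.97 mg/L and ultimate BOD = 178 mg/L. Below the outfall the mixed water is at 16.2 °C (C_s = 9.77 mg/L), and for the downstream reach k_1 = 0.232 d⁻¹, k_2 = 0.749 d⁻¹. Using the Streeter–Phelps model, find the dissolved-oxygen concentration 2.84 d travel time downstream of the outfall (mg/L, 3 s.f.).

DO ≈ 6.32 mg/L

Mixed DO = (19.9×7.78 + 1.76×1.97)/(19.9+1.76) = 158.3/21.66 = 7.308 mg/L.
Mixed L₀ = (19.9×3.49 + 1.76×178)/(21.66) = 382.7/21.66 = 17.67 mg/L.
Initial deficit D₀ = C_s − DO₀ = 9.77 − 7.308 = 2.462 mg/L.
D(2.84) = [0.232×17.67/(0.749−0.232)](e^(−0.232×2.84) − e^(−0.749×2.84)) + 2.462 e^(−0.749×2.84)
= 7.929 × (0.5174 − 0.1192) + 2.462 × 0.1192 = 3.451 mg/L.
DO = 9.77 − 3.451 = 6.319 mg/L.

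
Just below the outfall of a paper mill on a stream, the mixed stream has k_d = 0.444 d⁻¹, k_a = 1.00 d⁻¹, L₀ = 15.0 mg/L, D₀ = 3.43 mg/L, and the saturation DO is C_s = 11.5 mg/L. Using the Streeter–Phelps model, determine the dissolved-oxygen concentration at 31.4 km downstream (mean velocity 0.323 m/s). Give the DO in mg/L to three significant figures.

Travel time t = x/v = 31.4 km / (0.323 m/s) = 31400 m / 0.323 m/s = 97210 s = 1.125 d.
k_d L₀/(k_a−k_d) = 0.444×15.0/(1.00−0.444) = 6.660/0.5560 = 11.98 mg/L.
e^(−k_d t) = e^(−0.444×1.125) = 0.6068; e^(−k_a t) = e^(−1.00×1.125) = 0.3246.
D = 11.98 × (0.6068 − 0.3246) + 3.43 × 0.3246 = 3.380 + 1.113 = 4.494 mg/L.
DO = C_s − D = 11.5 − 4.494 = 7.006 mg/L.

DO ≈ 7.01 mg/L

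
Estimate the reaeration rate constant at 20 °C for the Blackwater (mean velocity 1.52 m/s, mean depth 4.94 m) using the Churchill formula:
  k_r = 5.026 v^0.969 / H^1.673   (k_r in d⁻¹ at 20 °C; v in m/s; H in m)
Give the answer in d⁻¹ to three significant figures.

k_r ≈ 0.521 d⁻¹

k_r = 5.026 × 1.52^0.969 / 4.94^1.673 = 5.026 × 1.500 / 14.47 = 0.5210 d⁻¹.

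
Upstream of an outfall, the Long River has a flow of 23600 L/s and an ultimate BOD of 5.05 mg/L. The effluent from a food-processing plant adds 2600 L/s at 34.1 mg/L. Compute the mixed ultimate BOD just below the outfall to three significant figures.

Flow-weighted mixing: C = (Q_r C_r + Q_w C_w)/(Q_r + Q_w)
= (23600×5.05 + 2600×34.1)/(23600 + 2600) = 207800/26200 = 7.933 mg/L.

7.93 mg/L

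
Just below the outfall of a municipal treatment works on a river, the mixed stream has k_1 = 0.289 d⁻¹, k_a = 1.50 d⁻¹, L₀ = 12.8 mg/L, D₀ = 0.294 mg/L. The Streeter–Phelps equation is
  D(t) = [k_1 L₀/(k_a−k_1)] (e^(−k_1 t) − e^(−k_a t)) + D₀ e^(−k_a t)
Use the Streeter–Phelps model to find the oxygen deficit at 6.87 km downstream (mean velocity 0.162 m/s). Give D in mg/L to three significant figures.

D ≈ 1.33 mg/L

Travel time t = x/v = 6.87 km / (0.162 m/s) = 6870 m / 0.162 m/s = 42410 s = 0.4908 d.
k_1 L₀/(k_a−k_1) = 0.289×12.8/(1.50−0.289) = 3.699/1.211 = 3.055 mg/L.
e^(−k_1 t) = e^(−0.289×0.4908) = 0.8678; e^(−k_a t) = e^(−1.50×0.4908) = 0.4789.
D = 3.055 × (0.8678 − 0.4789) + 0.294 × 0.4789 = 1.188 + 0.1408 = 1.329 mg/L.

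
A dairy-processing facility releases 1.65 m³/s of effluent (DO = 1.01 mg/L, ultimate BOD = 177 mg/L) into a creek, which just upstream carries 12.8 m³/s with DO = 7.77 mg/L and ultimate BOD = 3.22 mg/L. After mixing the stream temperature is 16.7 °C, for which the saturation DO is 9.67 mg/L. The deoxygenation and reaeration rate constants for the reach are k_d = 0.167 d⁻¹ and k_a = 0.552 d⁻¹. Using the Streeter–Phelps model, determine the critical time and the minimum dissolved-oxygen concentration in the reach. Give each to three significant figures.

Mixed DO = (12.8×7.77 + 1.65×1.01)/(12.8+1.65) = 101.1/14.45 = 6.998 mg/L.
Mixed L₀ = (12.8×3.22 + 1.65×177)/(14.45) = 333.3/14.45 = 23.06 mg/L.
Initial deficit D₀ = C_s − DO₀ = 9.67 − 6.998 = 2.672 mg/L.
t_c = (1/0.3850) ln[(0.552/0.167)(1 − 2.672×0.3850/(0.167×23.06))] = 2.597 × ln(2.423) = 2.298 d.
D_c = (0.167/0.552) × 23.06 × e^(−0.167×2.298) = 0.3025 × 23.06 × 0.6813 = 4.753 mg/L.
Minimum DO = 9.67 − 4.753 = 4.917 mg/L.

t_c ≈ 2.30 d; minimum DO ≈ 4.92 mg/L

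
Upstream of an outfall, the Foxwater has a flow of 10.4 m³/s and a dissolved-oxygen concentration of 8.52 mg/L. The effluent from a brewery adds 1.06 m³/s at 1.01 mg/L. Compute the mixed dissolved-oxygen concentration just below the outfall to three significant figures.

Flow-weighted mixing: C = (Q_r C_r + Q_w C_w)/(Q_r + Q_w)
= (10.4×8.52 + 1.06×1.01)/(10.4 + 1.06) = 89.68/11.46 = 7.825 mg/L.

7.83 mg/L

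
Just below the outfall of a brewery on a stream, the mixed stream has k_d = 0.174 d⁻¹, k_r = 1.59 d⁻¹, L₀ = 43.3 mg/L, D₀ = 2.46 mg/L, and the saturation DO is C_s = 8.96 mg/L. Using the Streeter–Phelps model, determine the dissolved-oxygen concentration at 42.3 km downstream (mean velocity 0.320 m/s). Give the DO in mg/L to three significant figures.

Travel time t = x/v = 42.3 km / (0.320 m/s) = 42300 m / 0.320 m/s = 132200 s = 1.530 d.
k_d L₀/(k_r−k_d) = 0.174×43.3/(1.59−0.174) = 7.534/1.416 = 5.321 mg/L.
e^(−k_d t) = e^(−0.174×1.530) = 0.7663; e^(−k_r t) = e^(−1.59×1.530) = 0.08781.
D = 5.321 × (0.7663 − 0.08781) + 2.46 × 0.08781 = 3.610 + 0.2160 = 3.826 mg/L.
DO = C_s − D = 8.96 − 3.826 = 5.134 mg/L.

DO ≈ 5.13 mg/L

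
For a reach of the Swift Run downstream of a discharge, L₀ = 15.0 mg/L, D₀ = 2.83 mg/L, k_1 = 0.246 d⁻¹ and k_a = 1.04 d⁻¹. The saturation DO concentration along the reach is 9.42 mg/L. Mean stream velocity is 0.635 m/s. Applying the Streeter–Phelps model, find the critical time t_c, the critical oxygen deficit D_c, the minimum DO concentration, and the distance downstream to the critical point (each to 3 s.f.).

t_c ≈ 0.633 d; D_c ≈ 3.04 mg/L; min DO ≈ 6.38 mg/L; x_c ≈ 34.7 km

At the critical point dD/dt = 0, so k_1 L₀ e^(−k_1 t) = k_a D. Substituting D(t) from the Streeter–Phelps equation and solving for t gives
t_c = ln[(k_a/k_1)(1 − D₀(k_a−k_1)/(k_1 L₀))] / (k_a−k_1).
Here k_a−k_1 = 0.7940 d⁻¹ and 1 − D₀(k_a−k_1)/(k_1 L₀) = 1 − 2.83×0.7940/(0.246×15.0) = 0.3911, so
t_c = ln(4.228 × 0.3911) / 0.7940 = 0.5027 / 0.7940 = 0.6332 d.
D_c = (k_1/k_a) L₀ e^(−k_1 t_c) = (0.246/1.04) × 15.0 × e^(−0.246×0.6332) = 0.2365 × 15.0 × 0.8558 = 3.036 mg/L.
Minimum DO = C_s − D_c = 9.42 − 3.036 = 6.384 mg/L.
x_c = v t_c = 0.635 m/s × 0.6332 d × 86400 s/d = 34740 m ≈ 34.7 km.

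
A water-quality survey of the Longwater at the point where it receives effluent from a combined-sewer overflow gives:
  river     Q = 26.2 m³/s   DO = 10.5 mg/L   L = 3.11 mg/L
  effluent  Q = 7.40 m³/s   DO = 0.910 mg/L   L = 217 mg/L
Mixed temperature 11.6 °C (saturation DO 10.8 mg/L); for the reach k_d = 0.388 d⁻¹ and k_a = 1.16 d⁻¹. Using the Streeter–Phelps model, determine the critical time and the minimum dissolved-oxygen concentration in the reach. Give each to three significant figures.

t_c ≈ 1.29 d; minimum DO ≈ 0.612 mg/L

Mixed DO = (26.2×10.5 + 7.40×0.910)/(26.2+7.40) = 281.8/33.60 = 8.388 mg/L.
Mixed L₀ = (26.2×3.11 + 7.40×217)/(33.60) = 1687/33.60 = 50.22 mg/L.
Initial deficit D₀ = C_s − DO₀ = 10.8 − 8.388 = 2.412 mg/L.
t_c = (1/0.7720) ln[(1.16/0.388)(1 − 2.412×0.7720/(0.388×50.22))] = 1.295 × ln(2.704) = 1.288 d.
D_c = (0.388/1.16) × 50.22 × e^(−0.388×1.288) = 0.3345 × 50.22 × 0.6066 = 10.19 mg/L.
Minimum DO = 10.8 − 10.19 = 0.6117 mg/L.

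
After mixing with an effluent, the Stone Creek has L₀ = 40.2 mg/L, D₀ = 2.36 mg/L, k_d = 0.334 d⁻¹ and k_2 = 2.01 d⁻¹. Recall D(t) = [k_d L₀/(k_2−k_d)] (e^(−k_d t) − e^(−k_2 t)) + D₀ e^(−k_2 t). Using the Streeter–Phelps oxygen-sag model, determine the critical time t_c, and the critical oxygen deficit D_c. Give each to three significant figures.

t_c = [1/(k_2−k_d)] ln[(k_2/k_d)(1 − D₀(k_2−k_d)/(k_d L₀))]
= [1/(2.01−0.334)] ln[(2.01/0.334)(1 − 2.36×1.676/(0.334×40.2))]
= (1/1.676) ln[6.018 × 0.7054] = 0.5967 × ln(4.245) = 0.5967 × 1.446 = 0.8626 d.
L(t_c) = L₀ e^(−k_d t_c) = 40.2 × 0.7497 = 30.14 mg/L, and at the critical point k_2 D_c = k_d L, so D_c = (0.334/2.01) × 30.14 = 5.008 mg/L.

t_c ≈ 0.863 d; D_c ≈ 5.01 mg/L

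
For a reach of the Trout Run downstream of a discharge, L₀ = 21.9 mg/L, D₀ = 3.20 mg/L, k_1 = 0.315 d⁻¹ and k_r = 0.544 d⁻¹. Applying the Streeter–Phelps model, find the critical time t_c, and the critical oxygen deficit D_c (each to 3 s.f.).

With k_r/k_1 = 1.727 and 1 − D₀(k_r−k_1)/(k_1 L₀) = 0.8938,
t_c = ln(1.727 × 0.8938) / (0.544 − 0.315) = ln(1.544) / 0.2290 = 0.4341/0.2290 = 1.896 d.
D_c = (k_1/k_r) L₀ e^(−k_1 t_c) = (0.315/0.544) × 21.9 × e^(−0.315×1.896) = 0.5790 × 21.9 × 0.5504 = 6.980 mg/L.

t_c ≈ 1.90 d; D_c ≈ 6.98 mg/L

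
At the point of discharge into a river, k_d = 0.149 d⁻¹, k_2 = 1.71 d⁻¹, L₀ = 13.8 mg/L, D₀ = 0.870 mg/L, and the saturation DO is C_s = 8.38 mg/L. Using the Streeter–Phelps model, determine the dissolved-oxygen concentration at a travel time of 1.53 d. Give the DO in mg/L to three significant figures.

DO ≈ 7.36 mg/L

k_d L₀/(k_2−k_d) = 0.149×13.8/(1.71−0.149) = 2.056/1.561 = 1.317 mg/L.
e^(−k_d t) = e^(−0.149×1.530) = 0.7961; e^(−k_2 t) = e^(−1.71×1.530) = 0.07307.
D = 1.317 × (0.7961 − 0.07307) + 0.870 × 0.07307 = 0.9525 + 0.06357 = 1.016 mg/L.
DO = C_s − D = 8.38 − 1.016 = 7.364 mg/L.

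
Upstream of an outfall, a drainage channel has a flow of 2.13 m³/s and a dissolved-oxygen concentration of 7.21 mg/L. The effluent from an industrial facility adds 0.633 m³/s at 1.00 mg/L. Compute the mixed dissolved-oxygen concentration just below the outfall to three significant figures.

Flow-weighted mixing: C = (Q_r C_r + Q_w C_w)/(Q_r + Q_w)
= (2.13×7.21 + 0.633×1.00)/(2.13 + 0.633) = 15.99/2.763 = 5.787 mg/L.

5.79 mg/L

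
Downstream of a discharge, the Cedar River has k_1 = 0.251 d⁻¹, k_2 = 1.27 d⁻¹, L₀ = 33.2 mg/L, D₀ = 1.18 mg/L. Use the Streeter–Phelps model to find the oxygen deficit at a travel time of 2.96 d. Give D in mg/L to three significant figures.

D ≈ 3.73 mg/L

k_1 L₀/(k_2−k_1) = 0.251×33.2/(1.27−0.251) = 8.333/1.019 = 8.178 mg/L.
e^(−k_1 t) = e^(−0.251×2.960) = 0.4757; e^(−k_2 t) = e^(−1.27×2.960) = 0.02330.
D = 8.178 × (0.4757 − 0.02330) + 1.18 × 0.02330 = 3.700 + 0.02750 = 3.727 mg/L.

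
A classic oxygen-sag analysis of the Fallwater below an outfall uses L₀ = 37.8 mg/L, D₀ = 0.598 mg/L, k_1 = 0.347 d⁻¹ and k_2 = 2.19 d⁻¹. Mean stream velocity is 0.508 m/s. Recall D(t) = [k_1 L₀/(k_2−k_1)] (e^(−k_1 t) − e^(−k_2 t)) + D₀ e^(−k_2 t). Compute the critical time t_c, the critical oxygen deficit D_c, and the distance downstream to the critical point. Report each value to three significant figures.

With k_2/k_1 = 6.311 and 1 − D₀(k_2−k_1)/(k_1 L₀) = 0.9160,
t_c = ln(6.311 × 0.9160) / (2.19 − 0.347) = ln(5.781) / 1.843 = 1.755/1.843 = 0.9520 d.
D_c = (k_1/k_2) L₀ e^(−k_1 t_c) = (0.347/2.19) × 37.8 × e^(−0.347×0.9520) = 0.1584 × 37.8 × 0.7187 = 4.304 mg/L.
x_c = v t_c = 0.508 m/s × 0.9520 d × 86400 s/d = 41790 m ≈ 41.8 km.

t_c ≈ 0.952 d; D_c ≈ 4.30 mg/L; x_c ≈ 41.8 km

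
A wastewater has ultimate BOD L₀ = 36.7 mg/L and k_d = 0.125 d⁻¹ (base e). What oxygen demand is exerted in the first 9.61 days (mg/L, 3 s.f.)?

y ≈ 25.7 mg/L

y_t = L₀(1 − e^(−k_d t)) = 36.7 × (1 − e^(−0.125×9.61))
= 36.7 × (1 − 0.3008) = 36.7 × 0.6992 = 25.66 mg/L.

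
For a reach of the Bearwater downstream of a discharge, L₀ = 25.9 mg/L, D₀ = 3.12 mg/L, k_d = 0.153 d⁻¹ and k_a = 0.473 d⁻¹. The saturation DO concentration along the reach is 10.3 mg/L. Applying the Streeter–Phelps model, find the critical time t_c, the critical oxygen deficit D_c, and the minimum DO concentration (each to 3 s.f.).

At the critical point dD/dt = 0, so k_d L₀ e^(−k_d t) = k_a D. Substituting D(t) from the Streeter–Phelps equation and solving for t gives
t_c = ln[(k_a/k_d)(1 − D₀(k_a−k_d)/(k_d L₀))] / (k_a−k_d).
Here k_a−k_d = 0.3200 d⁻¹ and 1 − D₀(k_a−k_d)/(k_d L₀) = 1 − 3.12×0.3200/(0.153×25.9) = 0.7481, so
t_c = ln(3.092 × 0.7481) / 0.3200 = 0.8384 / 0.3200 = 2.620 d.
L(t_c) = L₀ e^(−k_d t_c) = 25.9 × 0.6698 = 17.35 mg/L, and at the critical point k_a D_c = k_d L, so D_c = (0.153/0.473) × 17.35 = 5.611 mg/L.
Minimum DO = C_s − D_c = 10.3 − 5.611 = 4.689 mg/L.

t_c ≈ 2.62 d; D_c ≈ 5.61 mg/L; min DO ≈ 4.69 mg/L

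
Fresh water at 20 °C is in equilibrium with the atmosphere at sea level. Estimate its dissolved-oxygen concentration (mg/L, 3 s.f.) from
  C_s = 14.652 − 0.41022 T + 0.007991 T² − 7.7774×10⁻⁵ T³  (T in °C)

C_s ≈ 9.02 mg/L

C_s = 14.652 − 0.41022×20 + 0.007991×20² − 7.7774×10⁻⁵×20³ = 9.022 mg/L.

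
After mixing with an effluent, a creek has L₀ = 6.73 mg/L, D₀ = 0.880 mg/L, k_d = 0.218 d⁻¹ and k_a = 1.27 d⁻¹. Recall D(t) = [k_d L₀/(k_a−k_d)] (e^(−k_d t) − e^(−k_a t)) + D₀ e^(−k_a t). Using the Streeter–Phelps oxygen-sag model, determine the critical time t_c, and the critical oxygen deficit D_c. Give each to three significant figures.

At the critical point dD/dt = 0, so k_d L₀ e^(−k_d t) = k_a D. Substituting D(t) from the Streeter–Phelps equation and solving for t gives
t_c = ln[(k_a/k_d)(1 − D₀(k_a−k_d)/(k_d L₀))] / (k_a−k_d).
Here k_a−k_d = 1.052 d⁻¹ and 1 − D₀(k_a−k_d)/(k_d L₀) = 1 − 0.880×1.052/(0.218×6.73) = 0.3690, so
t_c = ln(5.826 × 0.3690) / 1.052 = 0.7653 / 1.052 = 0.7275 d.
D_c = (k_d/k_a) L₀ e^(−k_d t_c) = (0.218/1.27) × 6.73 × e^(−0.218×0.7275) = 0.1717 × 6.73 × 0.8533 = 0.9858 mg/L.

t_c ≈ 0.727 d; D_c ≈ 0.986 mg/L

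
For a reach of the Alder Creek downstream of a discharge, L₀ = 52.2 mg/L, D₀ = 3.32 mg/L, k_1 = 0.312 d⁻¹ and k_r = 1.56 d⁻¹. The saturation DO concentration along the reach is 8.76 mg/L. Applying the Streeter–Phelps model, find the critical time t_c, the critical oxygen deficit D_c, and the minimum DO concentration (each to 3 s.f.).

t_c ≈ 1.05 d; D_c ≈ 7.51 mg/L; min DO ≈ 1.25 mg/L

t_c = [1/(k_r−k_1)] ln[(k_r/k_1)(1 − D₀(k_r−k_1)/(k_1 L₀))]
= [1/(1.56−0.312)] ln[(1.56/0.312)(1 − 3.32×1.248/(0.312×52.2))]
= (1/1.248) ln[5.000 × 0.7456] = 0.8013 × ln(3.728) = 0.8013 × 1.316 = 1.054 d.
D_c = (k_1/k_r) L₀ e^(−k_1 t_c) = (0.312/1.56) × 52.2 × e^(−0.312×1.054) = 0.2000 × 52.2 × 0.7197 = 7.513 mg/L.
Minimum DO = C_s − D_c = 8.76 − 7.513 = 1.247 mg/L.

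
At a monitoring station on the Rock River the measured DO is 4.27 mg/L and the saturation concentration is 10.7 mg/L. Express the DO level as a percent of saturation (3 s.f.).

39.9 % saturation

% saturation = C/C_s × 100 = 4.27/10.7 × 100 = 39.9 %.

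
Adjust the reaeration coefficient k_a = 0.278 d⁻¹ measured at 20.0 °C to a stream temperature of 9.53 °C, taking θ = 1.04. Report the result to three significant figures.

k_a(T₂) = k_a(T₁) · θ^(T₂−T₁) = 0.278 × 1.04^(9.53−20.0)
= 0.278 × 1.04^-10.5 = 0.278 × 0.6632 = 0.1844 d⁻¹.

k_a ≈ 0.184 d⁻¹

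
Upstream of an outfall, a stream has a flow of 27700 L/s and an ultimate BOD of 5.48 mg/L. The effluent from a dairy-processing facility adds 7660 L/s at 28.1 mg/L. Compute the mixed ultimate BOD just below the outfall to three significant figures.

10.4 mg/L

Flow-weighted mixing: C = (Q_r C_r + Q_w C_w)/(Q_r + Q_w)
= (27700×5.48 + 7660×28.1)/(27700 + 7660) = 367000/35360 = 10.38 mg/L.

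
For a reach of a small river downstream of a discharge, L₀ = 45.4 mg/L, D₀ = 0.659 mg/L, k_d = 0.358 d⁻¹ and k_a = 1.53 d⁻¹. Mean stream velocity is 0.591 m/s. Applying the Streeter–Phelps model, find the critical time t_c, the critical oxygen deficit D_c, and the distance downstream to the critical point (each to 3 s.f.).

t_c ≈ 1.20 d; D_c ≈ 6.92 mg/L; x_c ≈ 61.2 km

At the critical point dD/dt = 0, so k_d L₀ e^(−k_d t) = k_a D. Substituting D(t) from the Streeter–Phelps equation and solving for t gives
t_c = ln[(k_a/k_d)(1 − D₀(k_a−k_d)/(k_d L₀))] / (k_a−k_d).
Here k_a−k_d = 1.172 d⁻¹ and 1 − D₀(k_a−k_d)/(k_d L₀) = 1 − 0.659×1.172/(0.358×45.4) = 0.9525, so
t_c = ln(4.274 × 0.9525) / 1.172 = 1.404 / 1.172 = 1.198 d.
L(t_c) = L₀ e^(−k_d t_c) = 45.4 × 0.6513 = 29.57 mg/L, and at the critical point k_a D_c = k_d L, so D_c = (0.358/1.53) × 29.57 = 6.919 mg/L.
x_c = v t_c = 0.591 m/s × 1.198 d × 86400 s/d = 61160 m ≈ 61.2 km.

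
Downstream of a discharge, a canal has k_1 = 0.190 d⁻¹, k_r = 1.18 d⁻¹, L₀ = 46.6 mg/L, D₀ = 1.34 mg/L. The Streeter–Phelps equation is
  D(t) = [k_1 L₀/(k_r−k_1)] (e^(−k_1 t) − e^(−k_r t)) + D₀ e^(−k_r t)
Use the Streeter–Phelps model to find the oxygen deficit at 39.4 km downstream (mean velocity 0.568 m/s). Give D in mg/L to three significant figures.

D ≈ 4.73 mg/L

Travel time t = x/v = 39.4 km / (0.568 m/s) = 39400 m / 0.568 m/s = 69370 s = 0.8028 d.
k_1 L₀/(k_r−k_1) = 0.190×46.6/(1.18−0.190) = 8.854/0.9900 = 8.943 mg/L.
e^(−k_1 t) = e^(−0.190×0.8028) = 0.8585; e^(−k_r t) = e^(−1.18×0.8028) = 0.3878.
D = 8.943 × (0.8585 − 0.3878) + 1.34 × 0.3878 = 4.210 + 0.5196 = 4.730 mg/L.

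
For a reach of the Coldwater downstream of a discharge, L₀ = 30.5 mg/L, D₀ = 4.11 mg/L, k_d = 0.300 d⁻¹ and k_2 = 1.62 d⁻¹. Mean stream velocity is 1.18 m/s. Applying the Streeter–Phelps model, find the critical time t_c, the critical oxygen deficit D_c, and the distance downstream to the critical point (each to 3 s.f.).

t_c ≈ 0.597 d; D_c ≈ 4.72 mg/L; x_c ≈ 60.8 km

With k_2/k_d = 5.400 and 1 − D₀(k_2−k_d)/(k_d L₀) = 0.4071,
t_c = ln(5.400 × 0.4071) / (1.62 − 0.300) = ln(2.198) / 1.320 = 0.7877/1.320 = 0.5967 d.
D_c = (k_d/k_2) L₀ e^(−k_d t_c) = (0.300/1.62) × 30.5 × e^(−0.300×0.5967) = 0.1852 × 30.5 × 0.8361 = 4.722 mg/L.
x_c = v t_c = 1.18 m/s × 0.5967 d × 86400 s/d = 60840 m ≈ 60.8 km.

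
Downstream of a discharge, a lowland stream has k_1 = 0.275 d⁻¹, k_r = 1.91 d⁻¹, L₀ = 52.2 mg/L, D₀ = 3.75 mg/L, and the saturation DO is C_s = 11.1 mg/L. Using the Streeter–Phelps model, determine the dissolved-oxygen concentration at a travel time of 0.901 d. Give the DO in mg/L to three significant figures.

DO ≈ 5.15 mg/L

k_1 L₀/(k_r−k_1) = 0.275×52.2/(1.91−0.275) = 14.36/1.635 = 8.780 mg/L.
e^(−k_1 t) = e^(−0.275×0.9010) = 0.7805; e^(−k_r t) = e^(−1.91×0.9010) = 0.1789.
D = 8.780 × (0.7805 − 0.1789) + 3.75 × 0.1789 = 5.282 + 0.6709 = 5.953 mg/L.
DO = C_s − D = 11.1 − 5.953 = 5.147 mg/L.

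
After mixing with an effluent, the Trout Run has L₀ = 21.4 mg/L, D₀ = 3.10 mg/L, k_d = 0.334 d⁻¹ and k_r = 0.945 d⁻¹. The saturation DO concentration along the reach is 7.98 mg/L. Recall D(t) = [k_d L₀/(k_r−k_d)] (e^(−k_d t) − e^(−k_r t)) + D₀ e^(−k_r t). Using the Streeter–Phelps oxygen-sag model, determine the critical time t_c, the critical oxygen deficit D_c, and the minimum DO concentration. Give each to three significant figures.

At the critical point dD/dt = 0, so k_d L₀ e^(−k_d t) = k_r D. Substituting D(t) from the Streeter–Phelps equation and solving for t gives
t_c = ln[(k_r/k_d)(1 − D₀(k_r−k_d)/(k_d L₀))] / (k_r−k_d).
Here k_r−k_d = 0.6110 d⁻¹ and 1 − D₀(k_r−k_d)/(k_d L₀) = 1 − 3.10×0.6110/(0.334×21.4) = 0.7350, so
t_c = ln(2.829 × 0.7350) / 0.6110 = 0.7322 / 0.6110 = 1.198 d.
L(t_c) = L₀ e^(−k_d t_c) = 21.4 × 0.6702 = 14.34 mg/L, and at the critical point k_r D_c = k_d L, so D_c = (0.334/0.945) × 14.34 = 5.069 mg/L.
Minimum DO = C_s − D_c = 7.98 − 5.069 = 2.911 mg/L.

t_c ≈ 1.20 d; D_c ≈ 5.07 mg/L; min DO ≈ 2.91 mg/L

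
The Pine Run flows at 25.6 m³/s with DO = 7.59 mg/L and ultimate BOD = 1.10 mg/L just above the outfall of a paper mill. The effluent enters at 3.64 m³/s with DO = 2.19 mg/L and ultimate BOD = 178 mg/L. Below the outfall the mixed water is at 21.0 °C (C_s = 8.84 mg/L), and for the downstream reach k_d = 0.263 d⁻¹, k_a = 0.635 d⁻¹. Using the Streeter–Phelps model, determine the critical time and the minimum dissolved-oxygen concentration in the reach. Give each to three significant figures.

t_c ≈ 2.03 d; minimum DO ≈ 3.23 mg/L

Mixed DO = (25.6×7.59 + 3.64×2.19)/(25.6+3.64) = 202.3/29.24 = 6.918 mg/L.
Mixed L₀ = (25.6×1.10 + 3.64×178)/(29.24) = 676.1/29.24 = 23.12 mg/L.
Initial deficit D₀ = C_s − DO₀ = 8.84 − 6.918 = 1.922 mg/L.
t_c = (1/0.3720) ln[(0.635/0.263)(1 − 1.922×0.3720/(0.263×23.12))] = 2.688 × ln(2.131) = 2.033 d.
D_c = (0.263/0.635) × 23.12 × e^(−0.263×2.033) = 0.4142 × 23.12 × 0.5858 = 5.610 mg/L.
Minimum DO = 8.84 − 5.610 = 3.230 mg/L.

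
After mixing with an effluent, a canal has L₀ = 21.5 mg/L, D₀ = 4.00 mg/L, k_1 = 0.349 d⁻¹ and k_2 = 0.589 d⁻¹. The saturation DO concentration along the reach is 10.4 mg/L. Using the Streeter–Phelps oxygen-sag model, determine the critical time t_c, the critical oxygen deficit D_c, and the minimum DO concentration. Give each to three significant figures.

t_c ≈ 1.61 d; D_c ≈ 7.26 mg/L; min DO ≈ 3.14 mg/L

With k_2/k_1 = 1.688 and 1 − D₀(k_2−k_1)/(k_1 L₀) = 0.8721,
t_c = ln(1.688 × 0.8721) / (0.589 − 0.349) = ln(1.472) / 0.2400 = 0.3865/0.2400 = 1.610 d.
L(t_c) = L₀ e^(−k_1 t_c) = 21.5 × 0.5701 = 12.26 mg/L, and at the critical point k_2 D_c = k_1 L, so D_c = (0.349/0.589) × 12.26 = 7.263 mg/L.
Minimum DO = C_s − D_c = 10.4 − 7.263 = 3.137 mg/L.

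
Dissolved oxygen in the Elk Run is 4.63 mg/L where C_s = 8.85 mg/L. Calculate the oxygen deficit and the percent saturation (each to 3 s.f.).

D ≈ 4.22 mg/L; 52.3 % saturation

D = C_s − C = 8.85 − 4.63 = 4.22 mg/L.
% saturation = 4.63/8.85 × 100 = 52.3 %.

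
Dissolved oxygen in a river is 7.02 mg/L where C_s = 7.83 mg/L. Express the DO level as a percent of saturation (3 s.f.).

89.7 % saturation

% saturation = C/C_s × 100 = 7.02/7.83 × 100 = 89.7 %.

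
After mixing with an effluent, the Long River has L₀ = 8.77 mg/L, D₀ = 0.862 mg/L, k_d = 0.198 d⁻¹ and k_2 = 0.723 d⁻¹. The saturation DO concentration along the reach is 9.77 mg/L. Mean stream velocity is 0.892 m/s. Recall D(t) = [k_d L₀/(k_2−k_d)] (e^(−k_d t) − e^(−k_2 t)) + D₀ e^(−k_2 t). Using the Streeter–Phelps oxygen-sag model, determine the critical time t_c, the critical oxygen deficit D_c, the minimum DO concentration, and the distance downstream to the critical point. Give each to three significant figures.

At the critical point dD/dt = 0, so k_d L₀ e^(−k_d t) = k_2 D. Substituting D(t) from the Streeter–Phelps equation and solving for t gives
t_c = ln[(k_2/k_d)(1 − D₀(k_2−k_d)/(k_d L₀))] / (k_2−k_d).
Here k_2−k_d = 0.5250 d⁻¹ and 1 − D₀(k_2−k_d)/(k_d L₀) = 1 − 0.862×0.5250/(0.198×8.77) = 0.7394, so
t_c = ln(3.652 × 0.7394) / 0.5250 = 0.9932 / 0.5250 = 1.892 d.
D_c = (k_d/k_2) L₀ e^(−k_d t_c) = (0.198/0.723) × 8.77 × e^(−0.198×1.892) = 0.2739 × 8.77 × 0.6876 = 1.651 mg/L.
Minimum DO = C_s − D_c = 9.77 − 1.651 = 8.119 mg/L.
x_c = v t_c = 0.892 m/s × 1.892 d × 86400 s/d = 145800 m ≈ 146 km.

t_c ≈ 1.89 d; D_c ≈ 1.65 mg/L; min DO ≈ 8.12 mg/L; x_c ≈ 146 km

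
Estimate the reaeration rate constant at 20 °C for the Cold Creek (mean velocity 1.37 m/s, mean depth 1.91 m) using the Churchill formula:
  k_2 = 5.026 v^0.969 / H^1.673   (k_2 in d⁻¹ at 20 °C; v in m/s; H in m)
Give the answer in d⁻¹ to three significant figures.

k_2 = 5.026 × 1.37^0.969 / 1.91^1.673 = 5.026 × 1.357 / 2.952 = 2.310 d⁻¹.

k_2 ≈ 2.31 d⁻¹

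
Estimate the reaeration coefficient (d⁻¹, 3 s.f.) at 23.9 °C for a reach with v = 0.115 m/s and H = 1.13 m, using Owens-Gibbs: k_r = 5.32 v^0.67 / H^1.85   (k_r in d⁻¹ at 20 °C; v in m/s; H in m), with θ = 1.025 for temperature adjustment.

k_r ≈ 1.10 d⁻¹

k_r(20) = 5.32 × 0.115^0.67 / 1.13^1.85 = 5.32 × 0.2348 / 1.254 = 0.9963 d⁻¹.
k_r(23.9) = 0.9963 × 1.025^(23.9−20) = 0.9963 × 1.101 = 1.097 d⁻¹.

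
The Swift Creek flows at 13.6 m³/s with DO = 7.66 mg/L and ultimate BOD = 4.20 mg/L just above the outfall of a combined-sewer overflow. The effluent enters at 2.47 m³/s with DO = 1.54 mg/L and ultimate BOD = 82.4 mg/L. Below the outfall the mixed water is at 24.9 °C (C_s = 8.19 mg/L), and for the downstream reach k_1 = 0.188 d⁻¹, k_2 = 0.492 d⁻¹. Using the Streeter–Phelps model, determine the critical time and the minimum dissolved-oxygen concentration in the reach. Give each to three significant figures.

t_c ≈ 2.64 d; minimum DO ≈ 4.42 mg/L

Mixed DO = (13.6×7.66 + 2.47×1.54)/(13.6+2.47) = 108.0/16.07 = 6.719 mg/L.
Mixed L₀ = (13.6×4.20 + 2.47×82.4)/(16.07) = 260.6/16.07 = 16.22 mg/L.
Initial deficit D₀ = C_s − DO₀ = 8.19 − 6.719 = 1.471 mg/L.
t_c = (1/0.3040) ln[(0.492/0.188)(1 − 1.471×0.3040/(0.188×16.22))] = 3.289 × ln(2.233) = 2.643 d.
D_c = (0.188/0.492) × 16.22 × e^(−0.188×2.643) = 0.3821 × 16.22 × 0.6084 = 3.771 mg/L.
Minimum DO = 8.19 − 3.771 = 4.419 mg/L.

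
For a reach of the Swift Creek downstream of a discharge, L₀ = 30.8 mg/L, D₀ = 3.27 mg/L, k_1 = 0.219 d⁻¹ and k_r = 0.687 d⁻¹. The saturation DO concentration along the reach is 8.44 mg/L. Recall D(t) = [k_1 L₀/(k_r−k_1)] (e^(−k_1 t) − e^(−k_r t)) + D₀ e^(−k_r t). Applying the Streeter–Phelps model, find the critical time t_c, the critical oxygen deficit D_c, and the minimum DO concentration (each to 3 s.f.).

t_c ≈ 1.89 d; D_c ≈ 6.49 mg/L; min DO ≈ 1.95 mg/L

With k_r/k_1 = 3.137 and 1 − D₀(k_r−k_1)/(k_1 L₀) = 0.7731,
t_c = ln(3.137 × 0.7731) / (0.687 − 0.219) = ln(2.425) / 0.4680 = 0.8859/0.4680 = 1.893 d.
L(t_c) = L₀ e^(−k_1 t_c) = 30.8 × 0.6606 = 20.35 mg/L, and at the critical point k_r D_c = k_1 L, so D_c = (0.219/0.687) × 20.35 = 6.486 mg/L.
Minimum DO = C_s − D_c = 8.44 − 6.486 = 1.954 mg/L.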